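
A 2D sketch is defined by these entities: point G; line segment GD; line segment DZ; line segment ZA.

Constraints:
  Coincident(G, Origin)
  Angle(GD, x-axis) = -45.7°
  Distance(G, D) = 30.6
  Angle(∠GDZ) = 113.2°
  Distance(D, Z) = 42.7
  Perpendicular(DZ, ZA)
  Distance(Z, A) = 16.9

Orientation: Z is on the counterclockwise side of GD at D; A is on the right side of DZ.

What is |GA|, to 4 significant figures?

70.89

∠GDZ = 113.2°, so DZ runs at -45.7° + (180° − 113.2°) = 21.10° from the x-axis; with |DZ| = 42.7, Z = D + 42.7·(cos 21.10°, sin 21.10°) = (61.21, -6.528). DZ is perpendicular to ZA; with |ZA| = 16.9 on the right of DZ, A = Z + 16.9·(0.3600, -0.9330) = (67.29, -22.30). Then |GA| = |A − G| = 70.89.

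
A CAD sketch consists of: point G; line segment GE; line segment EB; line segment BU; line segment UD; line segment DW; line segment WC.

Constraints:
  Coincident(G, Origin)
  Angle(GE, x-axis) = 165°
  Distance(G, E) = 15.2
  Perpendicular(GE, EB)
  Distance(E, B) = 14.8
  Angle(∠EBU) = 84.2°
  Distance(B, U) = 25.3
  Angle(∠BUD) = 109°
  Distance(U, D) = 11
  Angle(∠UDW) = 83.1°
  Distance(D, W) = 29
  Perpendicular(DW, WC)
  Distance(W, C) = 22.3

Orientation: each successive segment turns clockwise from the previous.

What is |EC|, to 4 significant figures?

20.83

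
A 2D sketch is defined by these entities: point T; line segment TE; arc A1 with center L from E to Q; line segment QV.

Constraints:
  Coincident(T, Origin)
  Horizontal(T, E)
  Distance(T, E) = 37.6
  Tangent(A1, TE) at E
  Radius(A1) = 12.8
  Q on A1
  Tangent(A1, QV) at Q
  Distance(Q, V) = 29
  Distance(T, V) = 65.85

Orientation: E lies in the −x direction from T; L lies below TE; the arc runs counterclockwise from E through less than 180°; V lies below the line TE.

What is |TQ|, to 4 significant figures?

51.91

T is at the origin; T and E share the same y with |TE| = 37.6 and E on the −x side, so E = (-37.60, 0.000). Tangency of A1 to TE means the radius LE is perpendicular to TE, so L = E + (0, -12.8) = (-37.60, -12.80). Since LQ ⟂ QV (tangency), |LV| = √(12.8² + 29.0²) = 31.70 regardless of where Q sits on A1. So V lies on both circle(T, 65.85) and circle(L, 31.70); the below-TE intersection is V = (-51.17, -41.45). Q is the foot of the tangent from V: Q = (-50.40, -12.46).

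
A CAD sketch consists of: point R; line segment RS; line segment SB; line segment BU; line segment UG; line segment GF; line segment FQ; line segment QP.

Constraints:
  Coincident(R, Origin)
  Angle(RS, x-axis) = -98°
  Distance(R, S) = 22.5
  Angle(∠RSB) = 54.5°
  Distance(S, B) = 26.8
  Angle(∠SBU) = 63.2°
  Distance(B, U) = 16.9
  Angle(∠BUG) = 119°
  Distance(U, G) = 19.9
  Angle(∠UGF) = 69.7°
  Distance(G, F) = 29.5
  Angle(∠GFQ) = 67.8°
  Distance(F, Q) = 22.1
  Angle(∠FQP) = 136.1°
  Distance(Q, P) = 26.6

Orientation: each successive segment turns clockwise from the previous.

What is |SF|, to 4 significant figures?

14.84

R is at the origin; RS runs at -98.0° with length 22.5, so S = (-3.131, -22.28). ∠RSB = 54.5° gives SB at 136.5° from the x-axis; with |SB| = 26.8, B = (-22.57, -3.833). ∠SBU = 63.2° gives BU at 19.70° from the x-axis; with |BU| = 16.9, U = (-6.661, 1.864). ∠BUG = 119.0° gives UG at -41.30° from the x-axis; with |UG| = 19.9, G = (8.290, -11.27). ∠UGF = 69.7° gives GF at -151.6° from the x-axis; with |GF| = 29.5, F = (-17.66, -25.30). Then |SF| = |F − S| = 14.84.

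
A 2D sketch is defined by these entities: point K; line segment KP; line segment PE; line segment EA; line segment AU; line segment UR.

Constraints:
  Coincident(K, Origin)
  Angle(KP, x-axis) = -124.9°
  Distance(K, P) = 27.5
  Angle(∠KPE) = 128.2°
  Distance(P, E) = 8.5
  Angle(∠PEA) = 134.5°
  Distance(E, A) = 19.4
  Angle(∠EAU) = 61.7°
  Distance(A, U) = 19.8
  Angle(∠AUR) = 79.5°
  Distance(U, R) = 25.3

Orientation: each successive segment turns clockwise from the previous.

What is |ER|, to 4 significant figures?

9.832

∠EAU = 61.7° gives AU at 19.50° from the x-axis; with |AU| = 19.8, U = (-19.93, -3.403). ∠AUR = 79.5° gives UR at -81.00° from the x-axis; with |UR| = 25.3, R = (-15.97, -28.39). Then |ER| = |R − E| = 9.832.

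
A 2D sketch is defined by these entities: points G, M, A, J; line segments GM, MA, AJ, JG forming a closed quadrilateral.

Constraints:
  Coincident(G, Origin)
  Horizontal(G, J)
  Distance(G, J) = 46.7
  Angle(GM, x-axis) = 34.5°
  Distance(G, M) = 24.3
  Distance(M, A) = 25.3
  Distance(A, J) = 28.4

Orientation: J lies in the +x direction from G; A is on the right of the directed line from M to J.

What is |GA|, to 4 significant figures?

23.73

Checks: GM at 34.50° ✓; |MA| = 25.30 ✓; |AJ| = 28.40 ✓.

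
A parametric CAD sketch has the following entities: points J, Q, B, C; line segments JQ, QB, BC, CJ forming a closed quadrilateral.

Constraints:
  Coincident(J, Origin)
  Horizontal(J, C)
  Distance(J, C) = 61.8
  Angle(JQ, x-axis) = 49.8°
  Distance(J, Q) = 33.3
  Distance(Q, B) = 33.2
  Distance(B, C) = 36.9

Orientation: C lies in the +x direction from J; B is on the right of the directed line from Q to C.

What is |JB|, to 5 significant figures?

26.744

J is at the origin; JC is horizontal with |JC| = 61.8 and C in +x, so C = (61.8, 0). JQ runs at 49.8° with |JQ| = 33.3, so Q = (21.494, 25.434). B is determined by |QB| = 33.2 and |BC| = 36.9 together: it lies at the intersection of circle(Q, 33.2) and circle(C, 36.9). With |QC| = 47.660, the foot of the radical line on QC is 21.109 from Q and the perpendicular offset is √(33.2² − 21.109²) = 25.625. Taking the right-of-QC solution: B = (25.671, -7.5018).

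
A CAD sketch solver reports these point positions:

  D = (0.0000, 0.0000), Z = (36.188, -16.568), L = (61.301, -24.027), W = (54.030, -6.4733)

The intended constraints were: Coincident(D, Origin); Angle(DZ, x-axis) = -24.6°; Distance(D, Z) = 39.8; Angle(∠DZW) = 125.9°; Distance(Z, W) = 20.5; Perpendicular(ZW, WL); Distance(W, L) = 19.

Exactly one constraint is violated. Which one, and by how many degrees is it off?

Perpendicular(ZW, WL) — off by 7.00°.

D = (0.00, 0.00) ✓; DZ at -24.60° ✓; |DZ| = 39.80 ✓; ∠DZW = 125.9° ✓; |ZW| = 20.50 ✓; ∠(ZW, WL) = 97.00° ✗; |WL| = 19.00 ✓.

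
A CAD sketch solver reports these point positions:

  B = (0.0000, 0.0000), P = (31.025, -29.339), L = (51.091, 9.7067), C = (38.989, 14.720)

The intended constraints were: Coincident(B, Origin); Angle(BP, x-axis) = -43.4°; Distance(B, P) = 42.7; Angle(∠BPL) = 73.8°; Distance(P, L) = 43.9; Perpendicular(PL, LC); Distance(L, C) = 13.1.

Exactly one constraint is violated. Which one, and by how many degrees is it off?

Perpendicular(PL, LC) — off by 4.70°.

B = (0.00, 0.00) ✓; BP at -43.40° ✓; |BP| = 42.70 ✓; ∠BPL = 73.80° ✓; |PL| = 43.90 ✓; ∠(PL, LC) = 94.70° ✗; |LC| = 13.10 ✓.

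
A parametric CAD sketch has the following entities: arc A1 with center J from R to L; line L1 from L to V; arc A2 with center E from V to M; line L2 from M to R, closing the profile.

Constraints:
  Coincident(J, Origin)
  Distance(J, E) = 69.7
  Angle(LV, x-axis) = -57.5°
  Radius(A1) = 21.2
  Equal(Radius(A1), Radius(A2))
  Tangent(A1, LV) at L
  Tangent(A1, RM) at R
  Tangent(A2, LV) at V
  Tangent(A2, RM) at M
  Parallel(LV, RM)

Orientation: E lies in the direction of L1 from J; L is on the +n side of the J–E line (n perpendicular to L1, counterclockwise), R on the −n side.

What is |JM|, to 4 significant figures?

72.85

Tangency of A1 to both parallel lines with radius 21.2 puts L and R at J ± 21.2·n: L = (17.88, 11.39), R = (-17.88, -11.39). Equal radii place V and M the same way about E: V = E + 21.2·n = (55.33, -47.39), M = E − 21.2·n = (19.57, -70.18). Then |JM| = |M − J| = 72.85.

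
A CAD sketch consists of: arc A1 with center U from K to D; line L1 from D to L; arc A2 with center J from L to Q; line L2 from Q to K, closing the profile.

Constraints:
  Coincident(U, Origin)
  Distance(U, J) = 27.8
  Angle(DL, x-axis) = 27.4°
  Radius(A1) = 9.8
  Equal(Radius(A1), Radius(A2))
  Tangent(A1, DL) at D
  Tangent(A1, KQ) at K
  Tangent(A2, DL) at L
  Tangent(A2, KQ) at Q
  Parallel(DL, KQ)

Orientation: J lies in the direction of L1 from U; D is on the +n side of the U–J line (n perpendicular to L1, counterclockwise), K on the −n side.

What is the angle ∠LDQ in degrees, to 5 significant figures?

35.185°

The slot axis is L1's direction at 27.4°, so u = (cos 27.4°, sin 27.4°) = (0.88782, 0.46020) and n = (−sin 27.4°, cos 27.4°) = (-0.46020, 0.88782). U is at the origin and J lies 27.8 along u from U, so J = 27.8·u = (24.681, 12.794). Tangency of A1 to both parallel lines with radius 9.8 puts D and K at U ± 9.8·n: D = (-4.5100, 8.7006), K = (4.5100, -8.7006). Equal radii place L and Q the same way about J: L = J + 9.8·n = (20.171, 21.494), Q = J − 9.8·n = (29.191, 4.0930). Then cos ∠LDQ = DL·DQ / (|DL||DQ|), giving 35.185°.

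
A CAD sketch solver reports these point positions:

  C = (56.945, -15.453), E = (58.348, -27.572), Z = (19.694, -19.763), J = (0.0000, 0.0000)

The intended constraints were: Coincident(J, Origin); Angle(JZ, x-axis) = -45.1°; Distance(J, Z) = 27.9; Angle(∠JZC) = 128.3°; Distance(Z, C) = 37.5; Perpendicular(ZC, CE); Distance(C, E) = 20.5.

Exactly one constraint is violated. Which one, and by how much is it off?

Distance(C, E) = 20.5 — off by 8.30.

J = (0.00, 0.00) ✓; JZ at -45.10° ✓; |JZ| = 27.90 ✓; ∠JZC = 128.3° ✓; |ZC| = 37.50 ✓; ∠(ZC, CE) = 90.00° ✓; |CE| = 12.20 ✗.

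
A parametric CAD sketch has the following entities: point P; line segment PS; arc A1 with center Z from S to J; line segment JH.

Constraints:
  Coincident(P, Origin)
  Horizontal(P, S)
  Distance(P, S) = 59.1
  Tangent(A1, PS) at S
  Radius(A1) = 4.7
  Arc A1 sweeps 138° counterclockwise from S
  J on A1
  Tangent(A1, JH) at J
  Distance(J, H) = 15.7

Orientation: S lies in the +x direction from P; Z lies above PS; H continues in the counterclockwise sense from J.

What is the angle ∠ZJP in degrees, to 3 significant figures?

40.5°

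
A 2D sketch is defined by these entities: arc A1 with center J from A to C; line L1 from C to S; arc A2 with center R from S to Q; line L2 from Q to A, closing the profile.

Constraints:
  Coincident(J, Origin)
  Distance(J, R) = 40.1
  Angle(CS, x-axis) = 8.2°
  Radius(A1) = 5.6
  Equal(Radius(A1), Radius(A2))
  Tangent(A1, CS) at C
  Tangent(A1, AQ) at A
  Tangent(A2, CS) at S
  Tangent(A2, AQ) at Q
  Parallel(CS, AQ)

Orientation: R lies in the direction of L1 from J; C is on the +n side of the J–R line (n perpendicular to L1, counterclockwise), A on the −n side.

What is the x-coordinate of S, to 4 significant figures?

38.89

The slot axis is L1's direction at 8.2°, so u = (cos 8.2°, sin 8.2°) = (0.9898, 0.1426) and n = (−sin 8.2°, cos 8.2°) = (-0.1426, 0.9898). J is at the origin and R lies 40.1 along u from J, so R = 40.1·u = (39.69, 5.719). Tangency of A1 to both parallel lines with radius 5.6 puts C and A at J ± 5.6·n: C = (-0.7987, 5.543), A = (0.7987, -5.543). Equal radii place S and Q the same way about R: S = R + 5.6·n = (38.89, 11.26), Q = R − 5.6·n = (40.49, 0.1767). So S.x = 38.89.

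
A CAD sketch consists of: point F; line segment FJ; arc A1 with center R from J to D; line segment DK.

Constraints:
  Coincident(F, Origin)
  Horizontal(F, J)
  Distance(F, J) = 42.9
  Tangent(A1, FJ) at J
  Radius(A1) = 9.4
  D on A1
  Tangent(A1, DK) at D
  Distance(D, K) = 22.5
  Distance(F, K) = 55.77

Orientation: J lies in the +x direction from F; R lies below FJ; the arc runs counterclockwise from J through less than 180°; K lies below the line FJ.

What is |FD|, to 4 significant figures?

37.04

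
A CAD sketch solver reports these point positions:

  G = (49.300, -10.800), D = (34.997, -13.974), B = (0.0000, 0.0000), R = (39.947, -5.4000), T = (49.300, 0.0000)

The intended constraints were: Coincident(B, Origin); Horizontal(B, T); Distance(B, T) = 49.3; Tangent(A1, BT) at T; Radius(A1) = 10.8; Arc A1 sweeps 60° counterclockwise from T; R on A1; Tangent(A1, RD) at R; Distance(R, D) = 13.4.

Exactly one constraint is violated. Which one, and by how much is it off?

Distance(R, D) = 13.4 — off by 3.50.

B = (0.00, 0.00) ✓; B.y = 0.00, T.y = 0.00 ✓; |BT| = 49.30 ✓; ∠(GT, TB) = 90.00° ✓; |GT| = 10.80 ✓; bearing(G→R) − bearing(G→T) = 60.00° ✓; |GR| = 10.80 ✓; ∠(GR, RD) = 90.00° ✓; |RD| = 9.900 ✗.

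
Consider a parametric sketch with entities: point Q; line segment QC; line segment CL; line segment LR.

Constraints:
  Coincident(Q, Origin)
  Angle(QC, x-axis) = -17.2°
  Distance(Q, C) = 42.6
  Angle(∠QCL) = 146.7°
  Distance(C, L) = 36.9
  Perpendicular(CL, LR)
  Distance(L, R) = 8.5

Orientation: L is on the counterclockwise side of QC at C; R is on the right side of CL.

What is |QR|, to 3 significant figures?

79.2

Q is at the origin; QC runs at -17.2° with length 42.6, so C = 42.6·(cos -17.2°, sin -17.2°) = (40.7, -12.6). ∠QCL = 146.7°, so CL runs at -17.2° + (180° − 146.7°) = 16.1° from the x-axis; with |CL| = 36.9, L = C + 36.9·(cos 16.1°, sin 16.1°) = (76.1, -2.36). CL ⟂ LR; with |LR| = 8.5 on the right of CL, R = L + 8.5·(0.277, -0.961) = (78.5, -10.5). Then |QR| = |R − Q| = 79.2.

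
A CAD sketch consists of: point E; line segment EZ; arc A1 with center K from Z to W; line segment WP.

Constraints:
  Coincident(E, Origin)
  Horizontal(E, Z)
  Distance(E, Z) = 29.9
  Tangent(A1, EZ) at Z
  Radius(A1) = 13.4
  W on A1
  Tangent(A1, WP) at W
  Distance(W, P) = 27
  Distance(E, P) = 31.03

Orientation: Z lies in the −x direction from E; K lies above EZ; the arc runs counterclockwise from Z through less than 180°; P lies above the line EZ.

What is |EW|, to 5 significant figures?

19.441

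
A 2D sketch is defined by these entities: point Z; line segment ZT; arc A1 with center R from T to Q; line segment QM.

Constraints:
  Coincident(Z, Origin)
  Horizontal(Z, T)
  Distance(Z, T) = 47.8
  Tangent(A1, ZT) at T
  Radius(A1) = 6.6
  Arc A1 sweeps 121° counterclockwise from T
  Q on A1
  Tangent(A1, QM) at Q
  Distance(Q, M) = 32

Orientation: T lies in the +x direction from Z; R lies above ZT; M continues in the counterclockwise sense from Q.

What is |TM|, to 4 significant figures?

38.96

Z is at the origin; ZT is horizontal with |ZT| = 47.8 and T on the +x side, so T = (47.80, 0.000). A1 meets ZT tangentially, so RT is at right angles to ZT, so R = T + (0, 6.6) = (47.80, 6.600). On A1, T sits at bearing -90° from R; a 121° counterclockwise sweep puts Q at bearing 31°, so Q = R + 6.6·(cos 31°, sin 31°) = (53.46, 9.999). Since A1 is tangent to QM there, RQ ⟂ QM, so QM runs along (−sin 31°, cos 31°); with |QM| = 32.0, M = (36.98, 37.43). Then |TM| = |M − T| = 38.96.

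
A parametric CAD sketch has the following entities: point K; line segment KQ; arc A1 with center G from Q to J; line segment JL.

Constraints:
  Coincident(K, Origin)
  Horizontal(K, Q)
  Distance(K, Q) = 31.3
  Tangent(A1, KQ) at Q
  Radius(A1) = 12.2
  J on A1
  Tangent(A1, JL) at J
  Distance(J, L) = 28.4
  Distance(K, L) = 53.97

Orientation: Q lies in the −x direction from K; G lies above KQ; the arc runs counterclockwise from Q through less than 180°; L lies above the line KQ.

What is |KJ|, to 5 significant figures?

26.757

Checks: |GJ| = 12.20 ✓; ∠(GJ, JL) = 90.00° ✓; |JL| = 28.40 ✓; |KL| = 53.97 ✓.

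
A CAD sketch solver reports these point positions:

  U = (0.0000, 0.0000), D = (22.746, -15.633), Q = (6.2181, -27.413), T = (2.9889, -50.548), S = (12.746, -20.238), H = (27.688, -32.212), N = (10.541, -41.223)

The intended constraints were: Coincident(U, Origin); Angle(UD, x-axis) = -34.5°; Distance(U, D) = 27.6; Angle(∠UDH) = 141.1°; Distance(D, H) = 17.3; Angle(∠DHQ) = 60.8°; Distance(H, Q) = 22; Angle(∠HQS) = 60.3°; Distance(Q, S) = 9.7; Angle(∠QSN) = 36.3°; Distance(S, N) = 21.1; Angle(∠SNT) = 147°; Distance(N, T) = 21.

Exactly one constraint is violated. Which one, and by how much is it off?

Distance(N, T) = 21 — off by 9.00.

U = (0.00, 0.00) ✓; UD at -34.50° ✓; |UD| = 27.60 ✓; ∠UDH = 141.1° ✓; |DH| = 17.30 ✓; ∠DHQ = 60.80° ✓; |HQ| = 22.00 ✓; ∠HQS = 60.30° ✓; |QS| = 9.700 ✓; ∠QSN = 36.30° ✓; |SN| = 21.10 ✓; ∠SNT = 147.0° ✓; |NT| = 12.00 ✗.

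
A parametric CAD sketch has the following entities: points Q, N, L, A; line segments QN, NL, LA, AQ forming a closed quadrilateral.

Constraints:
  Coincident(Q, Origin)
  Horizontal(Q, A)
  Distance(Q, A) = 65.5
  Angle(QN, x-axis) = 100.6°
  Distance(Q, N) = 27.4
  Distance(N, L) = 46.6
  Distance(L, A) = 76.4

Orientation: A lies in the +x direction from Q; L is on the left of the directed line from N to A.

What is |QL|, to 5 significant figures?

67.976

Checks: |NL| = 46.60 ✓; |LA| = 76.40 ✓.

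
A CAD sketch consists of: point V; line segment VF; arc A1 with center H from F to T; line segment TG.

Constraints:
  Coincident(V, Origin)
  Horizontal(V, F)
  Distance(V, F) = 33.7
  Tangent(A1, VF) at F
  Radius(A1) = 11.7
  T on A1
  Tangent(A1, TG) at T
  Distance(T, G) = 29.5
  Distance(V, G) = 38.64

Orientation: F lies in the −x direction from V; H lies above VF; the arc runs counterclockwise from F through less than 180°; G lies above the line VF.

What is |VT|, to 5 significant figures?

23.978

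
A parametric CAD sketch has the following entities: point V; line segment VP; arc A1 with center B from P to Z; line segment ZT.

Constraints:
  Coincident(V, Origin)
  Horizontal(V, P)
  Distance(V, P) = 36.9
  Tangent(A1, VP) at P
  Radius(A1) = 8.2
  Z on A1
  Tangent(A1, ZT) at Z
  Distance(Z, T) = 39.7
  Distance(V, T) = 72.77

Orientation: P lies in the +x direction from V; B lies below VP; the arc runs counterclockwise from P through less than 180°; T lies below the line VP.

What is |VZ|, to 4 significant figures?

34.19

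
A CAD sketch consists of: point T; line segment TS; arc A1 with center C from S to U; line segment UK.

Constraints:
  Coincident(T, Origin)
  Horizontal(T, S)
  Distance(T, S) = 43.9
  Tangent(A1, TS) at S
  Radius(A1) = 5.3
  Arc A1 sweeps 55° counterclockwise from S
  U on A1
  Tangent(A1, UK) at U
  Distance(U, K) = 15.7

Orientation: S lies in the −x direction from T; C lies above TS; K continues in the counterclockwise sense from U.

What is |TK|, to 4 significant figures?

34.09

T is at the origin; TS is horizontal with |TS| = 43.9 and S on the −x side, so S = (-43.90, 0.000). Since A1 is tangent to TS there, CS ⟂ TS, so C = S + (0, 5.3) = (-43.90, 5.300). On A1, S sits at bearing -90° from C; a 55° counterclockwise sweep puts U at bearing -35°, so U = C + 5.3·(cos -35°, sin -35°) = (-39.56, 2.260). A1 meets UK tangentially, so CU is at right angles to UK, so UK runs along (−sin -35°, cos -35°); with |UK| = 15.7, K = (-30.55, 15.12). Then |TK| = |K − T| = 34.09.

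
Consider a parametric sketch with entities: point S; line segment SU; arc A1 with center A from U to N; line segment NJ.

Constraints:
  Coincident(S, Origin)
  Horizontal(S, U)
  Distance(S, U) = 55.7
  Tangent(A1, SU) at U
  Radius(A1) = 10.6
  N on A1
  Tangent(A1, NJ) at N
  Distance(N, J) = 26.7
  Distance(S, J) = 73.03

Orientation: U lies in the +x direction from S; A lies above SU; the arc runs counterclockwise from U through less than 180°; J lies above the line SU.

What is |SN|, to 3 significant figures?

67.3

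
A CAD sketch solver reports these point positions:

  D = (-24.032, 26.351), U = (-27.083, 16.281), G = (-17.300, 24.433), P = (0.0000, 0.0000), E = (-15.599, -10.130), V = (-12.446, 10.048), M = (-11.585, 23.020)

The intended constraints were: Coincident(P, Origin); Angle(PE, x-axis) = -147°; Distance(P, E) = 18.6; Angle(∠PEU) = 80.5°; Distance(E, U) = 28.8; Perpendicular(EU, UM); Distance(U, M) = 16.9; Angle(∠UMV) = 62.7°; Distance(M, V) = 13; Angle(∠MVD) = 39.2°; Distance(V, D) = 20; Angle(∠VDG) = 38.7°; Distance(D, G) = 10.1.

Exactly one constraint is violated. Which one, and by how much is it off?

Distance(D, G) = 10.1 — off by 3.10.

P = (0.00, 0.00) ✓; PE at -147.0° ✓; |PE| = 18.60 ✓; ∠PEU = 80.50° ✓; |EU| = 28.80 ✓; ∠(EU, UM) = 90.00° ✓; |UM| = 16.90 ✓; ∠UMV = 62.70° ✓; |MV| = 13.00 ✓; ∠MVD = 39.20° ✓; |VD| = 20.00 ✓; ∠VDG = 38.70° ✓; |DG| = 7.000 ✗.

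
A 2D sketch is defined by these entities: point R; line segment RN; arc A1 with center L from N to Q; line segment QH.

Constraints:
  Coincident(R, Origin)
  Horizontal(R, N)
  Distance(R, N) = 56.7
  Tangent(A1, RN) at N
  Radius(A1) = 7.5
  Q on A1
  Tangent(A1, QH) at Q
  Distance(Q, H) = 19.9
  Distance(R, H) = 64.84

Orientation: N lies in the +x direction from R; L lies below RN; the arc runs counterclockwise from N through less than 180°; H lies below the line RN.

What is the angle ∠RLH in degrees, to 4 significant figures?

101.4°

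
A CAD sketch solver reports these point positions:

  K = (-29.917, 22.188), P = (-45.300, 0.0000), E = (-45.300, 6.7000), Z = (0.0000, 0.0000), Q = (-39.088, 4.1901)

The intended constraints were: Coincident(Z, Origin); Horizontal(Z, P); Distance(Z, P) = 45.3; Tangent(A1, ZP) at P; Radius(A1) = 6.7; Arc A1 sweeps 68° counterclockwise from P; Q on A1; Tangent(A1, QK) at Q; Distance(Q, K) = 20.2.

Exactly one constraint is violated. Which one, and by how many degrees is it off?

Tangent(A1, QK) at Q — off by 5.00°.

Z = (0.00, 0.00) ✓; Z.y = 0.00, P.y = 0.00 ✓; |ZP| = 45.30 ✓; ∠(EP, PZ) = 90.00° ✓; |EP| = 6.700 ✓; bearing(E→Q) − bearing(E→P) = 68.00° ✓; |EQ| = 6.700 ✓; ∠(EQ, QK) = 95.00° ✗; |QK| = 20.20 ✓.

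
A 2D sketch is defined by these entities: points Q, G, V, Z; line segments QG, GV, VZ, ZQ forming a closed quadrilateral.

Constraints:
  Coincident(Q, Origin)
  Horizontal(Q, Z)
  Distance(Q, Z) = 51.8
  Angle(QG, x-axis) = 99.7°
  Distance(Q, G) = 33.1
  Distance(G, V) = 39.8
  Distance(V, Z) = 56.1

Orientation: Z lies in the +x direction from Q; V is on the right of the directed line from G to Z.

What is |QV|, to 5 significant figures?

8.1052

Q is at the origin; QZ is horizontal with |QZ| = 51.8 and Z in +x, so Z = (51.8, 0). QG runs at 99.7° with |QG| = 33.1, so G = (-5.5770, 32.627). V is determined by |GV| = 39.8 and |VZ| = 56.1 together: it lies at the intersection of circle(G, 39.8) and circle(Z, 56.1). With |GZ| = 66.005, the foot of the radical line on GZ is 21.161 from G and the perpendicular offset is √(39.8² − 21.161²) = 33.708. Taking the right-of-GZ solution: V = (-3.8444, -7.1355).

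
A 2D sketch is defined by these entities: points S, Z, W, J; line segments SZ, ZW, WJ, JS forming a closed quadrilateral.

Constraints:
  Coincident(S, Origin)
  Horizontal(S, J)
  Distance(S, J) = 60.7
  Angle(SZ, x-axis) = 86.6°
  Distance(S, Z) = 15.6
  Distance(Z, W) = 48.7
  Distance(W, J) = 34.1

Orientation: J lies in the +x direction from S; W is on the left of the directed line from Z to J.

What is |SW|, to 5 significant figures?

56.466

Checks: |ZW| = 48.70 ✓; |WJ| = 34.10 ✓.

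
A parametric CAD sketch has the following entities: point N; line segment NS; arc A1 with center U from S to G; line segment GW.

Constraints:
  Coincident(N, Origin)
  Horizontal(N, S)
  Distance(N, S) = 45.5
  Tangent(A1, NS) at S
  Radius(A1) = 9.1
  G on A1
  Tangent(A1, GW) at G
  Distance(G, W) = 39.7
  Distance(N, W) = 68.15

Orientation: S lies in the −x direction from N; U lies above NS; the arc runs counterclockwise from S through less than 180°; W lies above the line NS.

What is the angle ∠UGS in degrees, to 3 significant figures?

37.8°

N is at the origin; NS is horizontal with |NS| = 45.5 and S on the −x side, so S = (-45.5, 0.00). Since A1 is tangent to NS there, US ⟂ NS, so U = S + (0, 9.1) = (-45.5, 9.10). Since UG ⟂ GW (tangency), |UW| = √(9.1² + 39.7²) = 40.7 regardless of where G sits on A1. So W lies on both circle(N, 68.15) and circle(U, 40.7); the above-NS intersection is W = (-46.5, 49.8). G is the foot of the tangent from W: G = (-36.7, 11.4).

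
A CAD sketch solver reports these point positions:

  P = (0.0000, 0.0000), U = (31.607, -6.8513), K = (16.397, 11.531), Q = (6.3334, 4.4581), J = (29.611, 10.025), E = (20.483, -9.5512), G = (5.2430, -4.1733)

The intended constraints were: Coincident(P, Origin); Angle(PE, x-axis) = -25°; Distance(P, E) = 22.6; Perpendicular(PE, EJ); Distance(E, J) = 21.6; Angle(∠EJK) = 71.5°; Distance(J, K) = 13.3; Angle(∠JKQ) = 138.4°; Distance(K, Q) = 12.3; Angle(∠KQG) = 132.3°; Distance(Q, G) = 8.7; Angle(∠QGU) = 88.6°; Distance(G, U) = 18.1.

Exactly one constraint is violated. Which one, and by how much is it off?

Distance(G, U) = 18.1 — off by 8.40.

P = (0.00, 0.00) ✓; PE at -25.00° ✓; |PE| = 22.60 ✓; ∠(PE, EJ) = 90.00° ✓; |EJ| = 21.60 ✓; ∠EJK = 71.50° ✓; |JK| = 13.30 ✓; ∠JKQ = 138.4° ✓; |KQ| = 12.30 ✓; ∠KQG = 132.3° ✓; |QG| = 8.700 ✓; ∠QGU = 88.60° ✓; |GU| = 26.50 ✗.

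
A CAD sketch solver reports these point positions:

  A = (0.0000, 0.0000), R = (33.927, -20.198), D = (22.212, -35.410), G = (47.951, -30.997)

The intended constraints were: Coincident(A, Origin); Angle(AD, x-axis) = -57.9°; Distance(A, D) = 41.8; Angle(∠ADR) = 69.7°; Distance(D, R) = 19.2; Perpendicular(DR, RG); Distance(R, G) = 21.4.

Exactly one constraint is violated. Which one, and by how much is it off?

Distance(R, G) = 21.4 — off by 3.70.

A = (0.00, 0.00) ✓; AD at -57.90° ✓; |AD| = 41.80 ✓; ∠ADR = 69.70° ✓; |DR| = 19.20 ✓; ∠(DR, RG) = 90.00° ✓; |RG| = 17.70 ✗.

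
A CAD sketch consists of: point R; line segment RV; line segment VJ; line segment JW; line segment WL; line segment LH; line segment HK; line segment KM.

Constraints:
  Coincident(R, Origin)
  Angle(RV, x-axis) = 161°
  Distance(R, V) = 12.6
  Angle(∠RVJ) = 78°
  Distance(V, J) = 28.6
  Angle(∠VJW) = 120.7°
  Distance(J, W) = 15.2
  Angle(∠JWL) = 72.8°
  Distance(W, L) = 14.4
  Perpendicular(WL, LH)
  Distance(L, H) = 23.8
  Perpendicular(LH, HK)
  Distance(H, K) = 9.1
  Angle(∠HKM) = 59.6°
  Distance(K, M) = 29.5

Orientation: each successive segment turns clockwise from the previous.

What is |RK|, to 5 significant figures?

31.276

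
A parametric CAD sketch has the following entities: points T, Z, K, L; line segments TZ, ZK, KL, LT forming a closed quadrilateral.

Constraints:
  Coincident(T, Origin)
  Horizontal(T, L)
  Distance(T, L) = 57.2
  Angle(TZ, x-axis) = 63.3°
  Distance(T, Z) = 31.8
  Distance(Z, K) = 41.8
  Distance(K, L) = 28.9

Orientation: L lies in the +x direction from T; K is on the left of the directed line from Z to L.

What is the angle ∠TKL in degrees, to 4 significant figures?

64.97°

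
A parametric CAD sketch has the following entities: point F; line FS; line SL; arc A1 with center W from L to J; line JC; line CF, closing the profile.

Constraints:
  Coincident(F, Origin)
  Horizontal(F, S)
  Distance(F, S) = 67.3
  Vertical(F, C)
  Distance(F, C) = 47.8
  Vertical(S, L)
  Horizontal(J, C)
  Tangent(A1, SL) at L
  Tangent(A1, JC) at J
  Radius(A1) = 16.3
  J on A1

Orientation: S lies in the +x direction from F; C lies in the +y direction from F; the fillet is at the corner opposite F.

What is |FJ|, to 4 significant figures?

69.90

The virtual corner opposite F is at (67.30, 47.80). Tangency of A1 to SL means the radius WL is perpendicular to SL and the tangent condition forces WJ to be normal to JC, with radius 16.3, so the center W sits 16.3 in from both sides at W = (51.00, 31.50). That places the tangent points at L = (67.30, 31.50) on SL and J = (51.00, 47.80) on JC. Then |FJ| = |J − F| = 69.90.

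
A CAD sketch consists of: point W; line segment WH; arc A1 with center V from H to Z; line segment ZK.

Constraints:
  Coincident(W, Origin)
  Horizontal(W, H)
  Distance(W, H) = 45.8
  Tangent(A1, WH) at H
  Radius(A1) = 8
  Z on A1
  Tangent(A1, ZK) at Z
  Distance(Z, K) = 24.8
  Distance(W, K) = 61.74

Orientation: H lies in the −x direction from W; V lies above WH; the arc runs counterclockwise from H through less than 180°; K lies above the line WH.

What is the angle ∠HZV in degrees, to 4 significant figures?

29.20°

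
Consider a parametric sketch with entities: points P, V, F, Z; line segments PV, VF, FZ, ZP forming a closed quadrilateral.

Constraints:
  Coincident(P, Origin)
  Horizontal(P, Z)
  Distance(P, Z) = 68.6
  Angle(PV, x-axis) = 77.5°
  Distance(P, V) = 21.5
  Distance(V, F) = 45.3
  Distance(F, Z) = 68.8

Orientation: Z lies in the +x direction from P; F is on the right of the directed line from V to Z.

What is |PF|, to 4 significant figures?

24.67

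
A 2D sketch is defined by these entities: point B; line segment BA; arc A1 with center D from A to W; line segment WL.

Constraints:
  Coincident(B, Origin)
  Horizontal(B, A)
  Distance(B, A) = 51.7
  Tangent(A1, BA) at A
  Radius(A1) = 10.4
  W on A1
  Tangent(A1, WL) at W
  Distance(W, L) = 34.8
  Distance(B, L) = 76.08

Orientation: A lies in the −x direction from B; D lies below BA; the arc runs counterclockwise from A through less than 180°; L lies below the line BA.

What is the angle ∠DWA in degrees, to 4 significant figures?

44.07°

Checks: |DW| = 10.40 ✓; ∠(DW, WL) = 90.00° ✓; |WL| = 34.80 ✓; |BL| = 76.08 ✓.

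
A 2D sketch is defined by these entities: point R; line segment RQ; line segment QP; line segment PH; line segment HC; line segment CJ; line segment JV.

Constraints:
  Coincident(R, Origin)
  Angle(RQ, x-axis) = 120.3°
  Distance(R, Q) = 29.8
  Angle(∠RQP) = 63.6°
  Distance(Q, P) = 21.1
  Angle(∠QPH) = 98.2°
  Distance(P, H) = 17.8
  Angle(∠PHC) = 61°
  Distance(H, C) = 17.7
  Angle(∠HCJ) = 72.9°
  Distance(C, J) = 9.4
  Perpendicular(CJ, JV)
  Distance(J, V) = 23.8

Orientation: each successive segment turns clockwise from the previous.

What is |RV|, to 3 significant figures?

20.1

R is at the origin; RQ runs at 120.3° with length 29.8, so Q = (-15.0, 25.7). ∠RQP = 63.6° gives QP at 3.90° from the x-axis; with |QP| = 21.1, P = (6.02, 27.2). ∠QPH = 98.2° gives PH at -77.9° from the x-axis; with |PH| = 17.8, H = (9.75, 9.76). ∠PHC = 61.0° gives HC at 163° from the x-axis; with |HC| = 17.7, C = (-7.19, 14.9). ∠HCJ = 72.9° gives CJ at 56.0° from the x-axis; with |CJ| = 9.4, J = (-1.93, 22.7). The perpendicularity gives JV at right angles to CJ, so JV runs at -34.0°; with |JV| = 23.8, V = (17.8, 9.39). Then |RV| = |V − R| = 20.1.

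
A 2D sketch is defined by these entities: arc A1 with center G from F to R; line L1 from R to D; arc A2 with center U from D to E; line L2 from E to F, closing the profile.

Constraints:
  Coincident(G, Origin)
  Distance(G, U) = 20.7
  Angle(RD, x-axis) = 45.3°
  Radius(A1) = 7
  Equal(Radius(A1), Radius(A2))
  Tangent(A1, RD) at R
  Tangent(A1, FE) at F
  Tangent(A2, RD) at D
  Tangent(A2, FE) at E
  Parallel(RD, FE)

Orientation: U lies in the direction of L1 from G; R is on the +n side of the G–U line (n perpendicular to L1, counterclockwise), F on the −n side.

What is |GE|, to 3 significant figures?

21.9

The slot axis is L1's direction at 45.3°, so u = (cos 45.3°, sin 45.3°) = (0.703, 0.711) and n = (−sin 45.3°, cos 45.3°) = (-0.711, 0.703). G is at the origin and U lies 20.7 along u from G, so U = 20.7·u = (14.6, 14.7). Tangency of A1 to both parallel lines with radius 7.0 puts R and F at G ± 7.0·n: R = (-4.98, 4.92), F = (4.98, -4.92). Equal radii place D and E the same way about U: D = U + 7.0·n = (9.58, 19.6), E = U − 7.0·n = (19.5, 9.79). Then |GE| = |E − G| = 21.9.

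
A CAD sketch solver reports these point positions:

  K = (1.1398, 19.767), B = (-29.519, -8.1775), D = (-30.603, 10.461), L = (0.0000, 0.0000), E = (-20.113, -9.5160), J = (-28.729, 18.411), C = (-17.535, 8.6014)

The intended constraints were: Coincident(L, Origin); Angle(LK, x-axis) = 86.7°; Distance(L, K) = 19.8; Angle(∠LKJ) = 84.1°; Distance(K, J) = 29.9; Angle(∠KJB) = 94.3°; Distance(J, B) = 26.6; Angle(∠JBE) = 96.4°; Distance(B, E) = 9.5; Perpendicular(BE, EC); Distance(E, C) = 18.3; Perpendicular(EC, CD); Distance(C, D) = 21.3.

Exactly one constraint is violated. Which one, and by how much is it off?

Distance(C, D) = 21.3 — off by 8.10.

L = (0.00, 0.00) ✓; LK at 86.70° ✓; |LK| = 19.80 ✓; ∠LKJ = 84.10° ✓; |KJ| = 29.90 ✓; ∠KJB = 94.30° ✓; |JB| = 26.60 ✓; ∠JBE = 96.40° ✓; |BE| = 9.501 ✓; ∠(BE, EC) = 90.00° ✓; |EC| = 18.30 ✓; ∠(EC, CD) = 90.00° ✓; |CD| = 13.20 ✗.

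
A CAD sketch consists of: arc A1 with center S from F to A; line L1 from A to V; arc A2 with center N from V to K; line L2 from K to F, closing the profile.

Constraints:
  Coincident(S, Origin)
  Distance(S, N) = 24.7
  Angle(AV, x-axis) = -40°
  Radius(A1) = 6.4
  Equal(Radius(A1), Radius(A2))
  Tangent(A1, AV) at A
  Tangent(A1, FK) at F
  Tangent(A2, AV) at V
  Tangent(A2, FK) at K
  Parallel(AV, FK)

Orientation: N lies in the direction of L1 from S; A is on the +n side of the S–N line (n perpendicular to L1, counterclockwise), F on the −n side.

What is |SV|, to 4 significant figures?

25.52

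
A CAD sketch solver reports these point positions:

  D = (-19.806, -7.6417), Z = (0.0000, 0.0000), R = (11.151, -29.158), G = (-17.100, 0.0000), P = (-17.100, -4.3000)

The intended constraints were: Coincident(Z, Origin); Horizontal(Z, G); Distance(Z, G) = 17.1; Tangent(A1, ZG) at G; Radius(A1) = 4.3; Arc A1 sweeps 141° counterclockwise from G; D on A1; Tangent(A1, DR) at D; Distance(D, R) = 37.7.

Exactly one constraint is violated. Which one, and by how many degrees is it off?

Tangent(A1, DR) at D — off by 4.20°.

Z = (0.00, 0.00) ✓; Z.y = 0.00, G.y = 0.00 ✓; |ZG| = 17.10 ✓; ∠(PG, GZ) = 90.00° ✓; |PG| = 4.300 ✓; bearing(P→D) − bearing(P→G) = 141.0° ✓; |PD| = 4.300 ✓; ∠(PD, DR) = 85.80° ✗; |DR| = 37.70 ✓.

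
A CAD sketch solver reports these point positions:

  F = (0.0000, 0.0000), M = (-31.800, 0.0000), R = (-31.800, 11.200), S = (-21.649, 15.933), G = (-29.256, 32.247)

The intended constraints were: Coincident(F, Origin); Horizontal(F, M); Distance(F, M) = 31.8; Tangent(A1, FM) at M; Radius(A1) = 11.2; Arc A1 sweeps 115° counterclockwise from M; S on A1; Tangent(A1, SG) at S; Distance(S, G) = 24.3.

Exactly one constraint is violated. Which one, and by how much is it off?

Distance(S, G) = 24.3 — off by 6.30.

F = (0.00, 0.00) ✓; F.y = 0.00, M.y = 0.00 ✓; |FM| = 31.80 ✓; ∠(RM, MF) = 90.00° ✓; |RM| = 11.20 ✓; bearing(R→S) − bearing(R→M) = 115.0° ✓; |RS| = 11.20 ✓; ∠(RS, SG) = 90.00° ✓; |SG| = 18.00 ✗.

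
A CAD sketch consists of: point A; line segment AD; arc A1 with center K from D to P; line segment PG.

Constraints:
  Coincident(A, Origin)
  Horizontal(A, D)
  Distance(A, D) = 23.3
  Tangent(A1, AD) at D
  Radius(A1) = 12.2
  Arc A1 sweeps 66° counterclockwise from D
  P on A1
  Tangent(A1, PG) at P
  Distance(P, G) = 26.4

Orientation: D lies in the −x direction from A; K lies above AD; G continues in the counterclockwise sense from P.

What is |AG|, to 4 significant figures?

31.39

On A1, D sits at bearing -90° from K; a 66° counterclockwise sweep puts P at bearing -24°, so P = K + 12.2·(cos -24°, sin -24°) = (-12.15, 7.238). Tangency of A1 to PG means the radius KP is perpendicular to PG, so PG runs along (−sin -24°, cos -24°); with |PG| = 26.4, G = (-1.417, 31.36). Then |AG| = |G − A| = 31.39.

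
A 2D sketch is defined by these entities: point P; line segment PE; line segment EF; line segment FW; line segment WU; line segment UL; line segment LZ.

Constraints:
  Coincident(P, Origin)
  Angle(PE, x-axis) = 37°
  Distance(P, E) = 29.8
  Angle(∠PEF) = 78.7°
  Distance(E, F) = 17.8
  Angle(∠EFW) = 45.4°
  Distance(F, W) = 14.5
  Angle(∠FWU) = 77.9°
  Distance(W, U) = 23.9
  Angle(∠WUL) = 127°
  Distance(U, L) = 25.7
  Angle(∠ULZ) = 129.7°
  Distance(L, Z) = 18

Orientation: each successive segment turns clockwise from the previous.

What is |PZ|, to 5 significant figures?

70.674

P is at the origin; PE runs at 37.0° with length 29.8, so E = (23.799, 17.934). ∠PEF = 78.7° gives EF at -64.300° from the x-axis; with |EF| = 17.8, F = (31.518, 1.8949). ∠EFW = 45.4° gives FW at 161.10° from the x-axis; with |FW| = 14.5, W = (17.800, 6.5917). ∠FWU = 77.9° gives WU at 59.000° from the x-axis; with |WU| = 23.9, U = (30.110, 27.078). ∠WUL = 127.0° gives UL at 6.0000° from the x-axis; with |UL| = 25.7, L = (55.669, 29.764). ∠ULZ = 129.7° gives LZ at -44.300° from the x-axis; with |LZ| = 18.0, Z = (68.551, 17.193). Then |PZ| = |Z − P| = 70.674.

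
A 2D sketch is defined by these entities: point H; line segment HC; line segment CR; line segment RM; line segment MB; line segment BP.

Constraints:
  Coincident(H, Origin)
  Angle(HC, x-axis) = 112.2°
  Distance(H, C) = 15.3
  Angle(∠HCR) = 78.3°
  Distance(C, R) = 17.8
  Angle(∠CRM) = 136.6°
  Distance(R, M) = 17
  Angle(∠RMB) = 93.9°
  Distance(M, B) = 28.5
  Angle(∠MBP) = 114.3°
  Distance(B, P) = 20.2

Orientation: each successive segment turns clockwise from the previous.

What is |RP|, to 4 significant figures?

38.00

H is at the origin; HC runs at 112.2° with length 15.3, so C = (-5.781, 14.17). ∠HCR = 78.3° gives CR at 10.50° from the x-axis; with |CR| = 17.8, R = (11.72, 17.41). ∠CRM = 136.6° gives RM at -32.90° from the x-axis; with |RM| = 17.0, M = (25.99, 8.176). ∠RMB = 93.9° gives MB at -119.0° from the x-axis; with |MB| = 28.5, B = (12.18, -16.75). ∠MBP = 114.3° gives BP at 175.3° from the x-axis; with |BP| = 20.2, P = (-7.955, -15.10). Then |RP| = |P − R| = 38.00.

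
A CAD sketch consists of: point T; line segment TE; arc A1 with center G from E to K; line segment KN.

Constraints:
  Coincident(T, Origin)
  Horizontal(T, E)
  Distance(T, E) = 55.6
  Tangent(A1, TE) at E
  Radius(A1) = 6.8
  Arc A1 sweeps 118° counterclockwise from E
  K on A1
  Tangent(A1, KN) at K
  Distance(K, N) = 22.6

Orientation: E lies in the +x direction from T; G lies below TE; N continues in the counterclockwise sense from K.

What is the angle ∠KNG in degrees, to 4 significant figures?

16.75°

T is at the origin; T and E share the same y with |TE| = 55.6 and E on the +x side, so E = (55.60, 0.000). Tangency of A1 to TE means the radius GE is perpendicular to TE, so G = E + (0, -6.8) = (55.60, -6.800). On A1, E sits at bearing 90° from G; a 118° counterclockwise sweep puts K at bearing 208°, so K = G + 6.8·(cos 208°, sin 208°) = (49.60, -9.992). A1 meets KN tangentially, so GK is at right angles to KN, so KN runs along (−sin 208°, cos 208°); with |KN| = 22.6, N = (60.21, -29.95). Then cos ∠KNG = NK·NG / (|NK||NG|), giving 16.75°.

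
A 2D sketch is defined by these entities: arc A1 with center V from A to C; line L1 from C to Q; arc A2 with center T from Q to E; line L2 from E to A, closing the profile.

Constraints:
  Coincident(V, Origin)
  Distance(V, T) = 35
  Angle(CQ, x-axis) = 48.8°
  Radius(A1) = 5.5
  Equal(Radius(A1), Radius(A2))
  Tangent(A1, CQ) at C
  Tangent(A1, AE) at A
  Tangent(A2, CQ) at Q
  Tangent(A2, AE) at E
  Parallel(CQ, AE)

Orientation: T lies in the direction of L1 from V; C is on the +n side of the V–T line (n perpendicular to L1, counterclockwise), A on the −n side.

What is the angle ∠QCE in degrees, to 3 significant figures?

17.4°

The slot axis is L1's direction at 48.8°, so u = (cos 48.8°, sin 48.8°) = (0.659, 0.752) and n = (−sin 48.8°, cos 48.8°) = (-0.752, 0.659). V is at the origin and T lies 35.0 along u from V, so T = 35.0·u = (23.1, 26.3). Tangency of A1 to both parallel lines with radius 5.5 puts C and A at V ± 5.5·n: C = (-4.14, 3.62), A = (4.14, -3.62). Equal radii place Q and E the same way about T: Q = T + 5.5·n = (18.9, 30.0), E = T − 5.5·n = (27.2, 22.7). Then cos ∠QCE = CQ·CE / (|CQ||CE|), giving 17.4°.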